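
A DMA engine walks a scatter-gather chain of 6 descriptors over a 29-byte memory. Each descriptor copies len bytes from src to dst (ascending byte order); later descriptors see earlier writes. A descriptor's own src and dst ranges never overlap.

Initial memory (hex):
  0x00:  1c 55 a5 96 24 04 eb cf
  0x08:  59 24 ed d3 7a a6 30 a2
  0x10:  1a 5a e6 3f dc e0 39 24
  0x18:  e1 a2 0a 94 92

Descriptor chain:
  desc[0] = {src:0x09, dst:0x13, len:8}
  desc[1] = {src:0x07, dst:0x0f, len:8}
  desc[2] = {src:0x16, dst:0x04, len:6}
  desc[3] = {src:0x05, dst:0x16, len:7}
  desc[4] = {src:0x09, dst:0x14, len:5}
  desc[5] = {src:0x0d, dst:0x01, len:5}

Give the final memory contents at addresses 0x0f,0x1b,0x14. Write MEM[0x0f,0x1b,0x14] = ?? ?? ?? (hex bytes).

MEM[0x0f,0x1b,0x14] = cf ed 94

[0] 0x09->0x13 len=8 : 24 ed d3 7a a6 30 a2 1a
[1] 0x07->0x0f len=8 : cf 59 24 ed d3 7a a6 30
[2] 0x16->0x04 len=6 : 30 a6 30 a2 1a 94
[3] 0x05->0x16 len=7 : a6 30 a2 1a 94 ed d3
[4] 0x09->0x14 len=5 : 94 ed d3 7a a6
[5] 0x0d->0x01 len=5 : a6 30 cf 59 24
query mem[0x0f]=0xcf, mem[0x1b]=0xed, mem[0x14]=0x94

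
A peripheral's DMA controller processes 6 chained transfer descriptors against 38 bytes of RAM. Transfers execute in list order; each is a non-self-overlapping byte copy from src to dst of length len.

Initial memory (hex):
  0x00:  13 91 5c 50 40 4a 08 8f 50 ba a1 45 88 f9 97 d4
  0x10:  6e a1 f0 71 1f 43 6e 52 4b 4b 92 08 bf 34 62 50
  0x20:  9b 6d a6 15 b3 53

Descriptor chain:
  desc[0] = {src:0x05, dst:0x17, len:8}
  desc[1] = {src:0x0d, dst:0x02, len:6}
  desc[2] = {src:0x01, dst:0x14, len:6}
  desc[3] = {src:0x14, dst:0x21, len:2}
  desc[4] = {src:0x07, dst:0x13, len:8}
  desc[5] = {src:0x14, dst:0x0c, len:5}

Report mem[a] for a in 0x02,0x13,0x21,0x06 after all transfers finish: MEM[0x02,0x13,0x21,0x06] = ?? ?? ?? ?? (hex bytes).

[0] 0x05->0x17 len=8 : 4a 08 8f 50 ba a1 45 88
[1] 0x0d->0x02 len=6 : f9 97 d4 6e a1 f0
[2] 0x01->0x14 len=6 : 91 f9 97 d4 6e a1
[3] 0x14->0x21 len=2 : 91 f9
[4] 0x07->0x13 len=8 : f0 50 ba a1 45 88 f9 97
[5] 0x14->0x0c len=5 : 50 ba a1 45 88
query mem[0x02]=0xf9, mem[0x13]=0xf0, mem[0x21]=0x91, mem[0x06]=0xa1

MEM[0x02,0x13,0x21,0x06] = f9 f0 91 a1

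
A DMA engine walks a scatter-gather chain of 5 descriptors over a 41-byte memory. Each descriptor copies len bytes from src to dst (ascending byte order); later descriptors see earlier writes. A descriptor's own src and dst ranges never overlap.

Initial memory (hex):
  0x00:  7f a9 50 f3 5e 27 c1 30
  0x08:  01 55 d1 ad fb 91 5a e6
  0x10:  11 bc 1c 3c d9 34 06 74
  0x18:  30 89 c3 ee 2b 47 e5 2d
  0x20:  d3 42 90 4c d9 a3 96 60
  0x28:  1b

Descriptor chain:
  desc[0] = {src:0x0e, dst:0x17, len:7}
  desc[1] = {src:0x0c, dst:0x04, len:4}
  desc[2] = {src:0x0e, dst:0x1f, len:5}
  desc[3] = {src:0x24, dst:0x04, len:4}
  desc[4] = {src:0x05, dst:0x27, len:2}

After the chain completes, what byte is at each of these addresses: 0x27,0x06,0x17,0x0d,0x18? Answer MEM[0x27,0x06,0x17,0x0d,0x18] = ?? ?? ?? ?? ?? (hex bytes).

  after D0: wrote 7B at 0x17 = 5ae611bc1c3cd9
  after D1: wrote 4B at 0x04 = fb915ae6
  after D2: wrote 5B at 0x1f = 5ae611bc1c
  after D3: wrote 4B at 0x04 = d9a39660
  after D4: wrote 2B at 0x27 = a396
query mem[0x27]=0xa3, mem[0x06]=0x96, mem[0x17]=0x5a, mem[0x0d]=0x91, mem[0x18]=0xe6

MEM[0x27,0x06,0x17,0x0d,0x18] = a3 96 5a 91 e6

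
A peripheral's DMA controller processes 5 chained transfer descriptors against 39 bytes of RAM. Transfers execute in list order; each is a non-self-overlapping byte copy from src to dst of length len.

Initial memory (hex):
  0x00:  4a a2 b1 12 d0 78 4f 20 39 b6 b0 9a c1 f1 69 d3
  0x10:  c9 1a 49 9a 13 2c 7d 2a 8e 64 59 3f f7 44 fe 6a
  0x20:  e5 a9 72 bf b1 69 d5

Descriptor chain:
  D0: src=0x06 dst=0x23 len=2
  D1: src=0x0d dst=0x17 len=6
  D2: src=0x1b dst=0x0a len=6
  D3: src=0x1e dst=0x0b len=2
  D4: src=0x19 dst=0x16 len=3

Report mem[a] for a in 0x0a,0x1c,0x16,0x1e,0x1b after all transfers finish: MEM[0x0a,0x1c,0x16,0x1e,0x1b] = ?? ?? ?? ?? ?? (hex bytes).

MEM[0x0a,0x1c,0x16,0x1e,0x1b] = 1a 49 d3 fe 1a

#0 dst[0x23+2] := {0x4f,0x20}
#1 dst[0x17+6] := {0xf1,0x69,0xd3,0xc9,0x1a,0x49}
#2 dst[0x0a+6] := {0x1a,0x49,0x44,0xfe,0x6a,0xe5}
#3 dst[0x0b+2] := {0xfe,0x6a}
#4 dst[0x16+3] := {0xd3,0xc9,0x1a}
query mem[0x0a]=0x1a, mem[0x1c]=0x49, mem[0x16]=0xd3, mem[0x1e]=0xfe, mem[0x1b]=0x1a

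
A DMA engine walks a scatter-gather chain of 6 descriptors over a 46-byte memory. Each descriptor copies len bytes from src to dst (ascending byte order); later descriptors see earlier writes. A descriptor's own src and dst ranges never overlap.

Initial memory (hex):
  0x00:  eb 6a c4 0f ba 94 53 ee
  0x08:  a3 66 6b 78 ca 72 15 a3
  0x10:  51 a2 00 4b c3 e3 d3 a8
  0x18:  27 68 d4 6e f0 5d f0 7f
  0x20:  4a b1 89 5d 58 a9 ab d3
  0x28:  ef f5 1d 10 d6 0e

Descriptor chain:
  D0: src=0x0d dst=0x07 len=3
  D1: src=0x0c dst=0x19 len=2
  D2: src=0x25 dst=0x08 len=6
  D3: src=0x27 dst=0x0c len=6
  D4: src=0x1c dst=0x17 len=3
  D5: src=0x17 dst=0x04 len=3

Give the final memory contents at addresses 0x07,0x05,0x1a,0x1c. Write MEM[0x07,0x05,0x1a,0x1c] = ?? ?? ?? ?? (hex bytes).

  after D0: wrote 3B at 0x07 = 7215a3
  after D1: wrote 2B at 0x19 = ca72
  after D2: wrote 6B at 0x08 = a9abd3eff51d
  after D3: wrote 6B at 0x0c = d3eff51d10d6
  after D4: wrote 3B at 0x17 = f05df0
  after D5: wrote 3B at 0x04 = f05df0
query mem[0x07]=0x72, mem[0x05]=0x5d, mem[0x1a]=0x72, mem[0x1c]=0xf0

MEM[0x07,0x05,0x1a,0x1c] = 72 5d 72 f0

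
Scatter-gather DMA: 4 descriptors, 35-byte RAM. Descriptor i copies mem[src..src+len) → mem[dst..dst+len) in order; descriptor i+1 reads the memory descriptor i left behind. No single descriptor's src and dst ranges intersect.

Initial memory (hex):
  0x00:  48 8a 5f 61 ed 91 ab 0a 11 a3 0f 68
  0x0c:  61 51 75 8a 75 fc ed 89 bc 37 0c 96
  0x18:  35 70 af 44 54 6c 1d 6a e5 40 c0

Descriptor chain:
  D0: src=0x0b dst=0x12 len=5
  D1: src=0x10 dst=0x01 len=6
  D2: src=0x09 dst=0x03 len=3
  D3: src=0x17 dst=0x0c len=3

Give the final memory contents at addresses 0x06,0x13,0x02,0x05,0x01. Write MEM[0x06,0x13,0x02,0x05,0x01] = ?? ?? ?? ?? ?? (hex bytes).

MEM[0x06,0x13,0x02,0x05,0x01] = 75 61 fc 68 75

D0: mem[0x12..0x16] <- [68 61 51 75 8a]
D1: mem[0x01..0x06] <- [75 fc 68 61 51 75]
D2: mem[0x03..0x05] <- [a3 0f 68]
D3: mem[0x0c..0x0e] <- [96 35 70]
query mem[0x06]=0x75, mem[0x13]=0x61, mem[0x02]=0xfc, mem[0x05]=0x68, mem[0x01]=0x75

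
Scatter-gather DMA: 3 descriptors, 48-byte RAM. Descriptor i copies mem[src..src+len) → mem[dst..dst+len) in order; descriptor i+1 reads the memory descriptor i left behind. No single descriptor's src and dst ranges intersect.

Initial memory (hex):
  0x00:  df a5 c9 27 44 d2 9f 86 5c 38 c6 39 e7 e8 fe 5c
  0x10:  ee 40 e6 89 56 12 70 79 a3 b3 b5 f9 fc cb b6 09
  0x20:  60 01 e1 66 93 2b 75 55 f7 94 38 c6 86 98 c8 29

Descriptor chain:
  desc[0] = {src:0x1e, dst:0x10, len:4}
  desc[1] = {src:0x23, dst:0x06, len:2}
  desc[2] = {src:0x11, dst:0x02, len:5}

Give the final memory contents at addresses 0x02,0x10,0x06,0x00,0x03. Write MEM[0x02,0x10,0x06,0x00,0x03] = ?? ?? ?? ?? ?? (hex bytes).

  after D0: wrote 4B at 0x10 = b6096001
  after D1: wrote 2B at 0x06 = 6693
  after D2: wrote 5B at 0x02 = 0960015612
query mem[0x02]=0x09, mem[0x10]=0xb6, mem[0x06]=0x12, mem[0x00]=0xdf, mem[0x03]=0x60

MEM[0x02,0x10,0x06,0x00,0x03] = 09 b6 12 df 60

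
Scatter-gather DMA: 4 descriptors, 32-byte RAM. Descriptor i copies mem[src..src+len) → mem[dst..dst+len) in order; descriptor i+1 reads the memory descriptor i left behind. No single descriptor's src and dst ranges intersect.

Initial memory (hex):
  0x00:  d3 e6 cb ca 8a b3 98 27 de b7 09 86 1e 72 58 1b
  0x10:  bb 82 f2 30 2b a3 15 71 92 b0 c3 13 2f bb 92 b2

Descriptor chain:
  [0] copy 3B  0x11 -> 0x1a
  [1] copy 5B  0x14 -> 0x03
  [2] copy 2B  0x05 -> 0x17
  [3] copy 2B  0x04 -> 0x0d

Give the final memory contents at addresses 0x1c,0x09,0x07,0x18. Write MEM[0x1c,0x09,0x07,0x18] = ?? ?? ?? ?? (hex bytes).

MEM[0x1c,0x09,0x07,0x18] = 30 b7 92 71

[0] 0x11->0x1a len=3 : 82 f2 30
[1] 0x14->0x03 len=5 : 2b a3 15 71 92
[2] 0x05->0x17 len=2 : 15 71
[3] 0x04->0x0d len=2 : a3 15
query mem[0x1c]=0x30, mem[0x09]=0xb7, mem[0x07]=0x92, mem[0x18]=0x71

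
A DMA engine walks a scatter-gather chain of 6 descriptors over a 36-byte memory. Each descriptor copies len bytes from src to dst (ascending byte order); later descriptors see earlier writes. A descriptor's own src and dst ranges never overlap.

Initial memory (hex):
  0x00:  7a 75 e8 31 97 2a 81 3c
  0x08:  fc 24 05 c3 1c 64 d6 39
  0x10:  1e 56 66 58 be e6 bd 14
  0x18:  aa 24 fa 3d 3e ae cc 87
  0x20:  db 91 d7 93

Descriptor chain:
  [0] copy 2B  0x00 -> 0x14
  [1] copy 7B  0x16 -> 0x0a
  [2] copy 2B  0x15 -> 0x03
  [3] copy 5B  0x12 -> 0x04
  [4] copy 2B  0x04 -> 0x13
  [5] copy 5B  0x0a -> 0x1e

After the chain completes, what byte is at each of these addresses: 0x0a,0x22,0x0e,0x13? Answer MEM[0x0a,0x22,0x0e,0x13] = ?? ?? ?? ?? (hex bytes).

MEM[0x0a,0x22,0x0e,0x13] = bd fa fa 66

  after D0: wrote 2B at 0x14 = 7a75
  after D1: wrote 7B at 0x0a = bd14aa24fa3d3e
  after D2: wrote 2B at 0x03 = 75bd
  after D3: wrote 5B at 0x04 = 66587a75bd
  after D4: wrote 2B at 0x13 = 6658
  after D5: wrote 5B at 0x1e = bd14aa24fa
query mem[0x0a]=0xbd, mem[0x22]=0xfa, mem[0x0e]=0xfa, mem[0x13]=0x66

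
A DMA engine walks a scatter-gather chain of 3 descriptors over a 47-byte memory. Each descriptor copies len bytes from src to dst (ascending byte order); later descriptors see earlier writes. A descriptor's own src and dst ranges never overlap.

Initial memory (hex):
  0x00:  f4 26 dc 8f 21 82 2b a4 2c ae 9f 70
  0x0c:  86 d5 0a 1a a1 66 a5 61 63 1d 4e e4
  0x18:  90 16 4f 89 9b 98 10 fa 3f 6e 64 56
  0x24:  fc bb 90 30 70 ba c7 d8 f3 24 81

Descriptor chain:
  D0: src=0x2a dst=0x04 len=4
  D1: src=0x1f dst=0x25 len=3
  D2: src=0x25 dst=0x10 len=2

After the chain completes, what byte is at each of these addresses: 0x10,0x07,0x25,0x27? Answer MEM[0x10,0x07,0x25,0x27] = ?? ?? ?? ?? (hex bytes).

  after D0: wrote 4B at 0x04 = c7d8f324
  after D1: wrote 3B at 0x25 = fa3f6e
  after D2: wrote 2B at 0x10 = fa3f
query mem[0x10]=0xfa, mem[0x07]=0x24, mem[0x25]=0xfa, mem[0x27]=0x6e

MEM[0x10,0x07,0x25,0x27] = fa 24 fa 6e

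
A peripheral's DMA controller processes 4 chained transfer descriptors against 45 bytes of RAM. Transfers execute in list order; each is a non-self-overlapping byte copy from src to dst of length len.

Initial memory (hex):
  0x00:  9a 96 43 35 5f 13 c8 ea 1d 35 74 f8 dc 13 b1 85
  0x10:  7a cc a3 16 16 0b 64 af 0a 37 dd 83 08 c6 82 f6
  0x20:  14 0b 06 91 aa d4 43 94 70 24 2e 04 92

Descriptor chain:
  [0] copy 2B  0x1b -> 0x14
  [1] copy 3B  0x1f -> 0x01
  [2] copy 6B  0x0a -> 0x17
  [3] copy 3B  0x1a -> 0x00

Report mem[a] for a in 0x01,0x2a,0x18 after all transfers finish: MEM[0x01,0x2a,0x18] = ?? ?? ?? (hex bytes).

#0 dst[0x14+2] := {0x83,0x08}
#1 dst[0x01+3] := {0xf6,0x14,0x0b}
#2 dst[0x17+6] := {0x74,0xf8,0xdc,0x13,0xb1,0x85}
#3 dst[0x00+3] := {0x13,0xb1,0x85}
query mem[0x01]=0xb1, mem[0x2a]=0x2e, mem[0x18]=0xf8

MEM[0x01,0x2a,0x18] = b1 2e f8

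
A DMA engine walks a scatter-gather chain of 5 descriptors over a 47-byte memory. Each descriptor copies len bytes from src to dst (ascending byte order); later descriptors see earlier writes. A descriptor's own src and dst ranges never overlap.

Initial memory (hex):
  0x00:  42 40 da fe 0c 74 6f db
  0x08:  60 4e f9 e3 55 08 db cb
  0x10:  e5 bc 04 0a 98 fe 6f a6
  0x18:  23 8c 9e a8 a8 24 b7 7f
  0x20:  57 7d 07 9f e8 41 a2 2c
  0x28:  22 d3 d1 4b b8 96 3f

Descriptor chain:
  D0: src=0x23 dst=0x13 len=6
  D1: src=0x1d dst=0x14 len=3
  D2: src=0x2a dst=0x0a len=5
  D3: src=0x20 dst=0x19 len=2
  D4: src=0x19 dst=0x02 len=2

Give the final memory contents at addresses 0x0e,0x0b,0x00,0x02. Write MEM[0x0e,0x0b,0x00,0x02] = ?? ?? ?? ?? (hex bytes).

D0: mem[0x13..0x18] <- [9f e8 41 a2 2c 22]
D1: mem[0x14..0x16] <- [24 b7 7f]
D2: mem[0x0a..0x0e] <- [d1 4b b8 96 3f]
D3: mem[0x19..0x1a] <- [57 7d]
D4: mem[0x02..0x03] <- [57 7d]
query mem[0x0e]=0x3f, mem[0x0b]=0x4b, mem[0x00]=0x42, mem[0x02]=0x57

MEM[0x0e,0x0b,0x00,0x02] = 3f 4b 42 57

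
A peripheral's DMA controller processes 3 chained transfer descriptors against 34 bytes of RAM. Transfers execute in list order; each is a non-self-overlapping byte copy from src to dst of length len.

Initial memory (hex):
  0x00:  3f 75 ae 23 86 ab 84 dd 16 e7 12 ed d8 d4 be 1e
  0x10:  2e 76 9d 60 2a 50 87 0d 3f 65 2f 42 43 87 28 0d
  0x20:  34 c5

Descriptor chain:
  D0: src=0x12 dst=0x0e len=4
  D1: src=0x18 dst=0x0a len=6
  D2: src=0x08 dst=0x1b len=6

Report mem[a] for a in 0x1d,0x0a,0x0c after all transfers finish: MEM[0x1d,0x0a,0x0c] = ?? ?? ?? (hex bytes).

#0 dst[0x0e+4] := {0x9d,0x60,0x2a,0x50}
#1 dst[0x0a+6] := {0x3f,0x65,0x2f,0x42,0x43,0x87}
#2 dst[0x1b+6] := {0x16,0xe7,0x3f,0x65,0x2f,0x42}
query mem[0x1d]=0x3f, mem[0x0a]=0x3f, mem[0x0c]=0x2f

MEM[0x1d,0x0a,0x0c] = 3f 3f 2f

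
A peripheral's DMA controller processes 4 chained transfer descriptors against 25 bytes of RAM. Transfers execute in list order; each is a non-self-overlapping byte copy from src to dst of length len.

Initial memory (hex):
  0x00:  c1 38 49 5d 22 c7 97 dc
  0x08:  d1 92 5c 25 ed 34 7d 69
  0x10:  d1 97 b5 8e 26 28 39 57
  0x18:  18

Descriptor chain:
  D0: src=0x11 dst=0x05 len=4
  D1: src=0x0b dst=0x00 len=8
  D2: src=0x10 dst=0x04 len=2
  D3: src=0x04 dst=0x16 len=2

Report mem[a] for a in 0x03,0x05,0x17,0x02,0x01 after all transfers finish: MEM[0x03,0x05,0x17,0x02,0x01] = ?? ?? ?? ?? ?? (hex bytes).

MEM[0x03,0x05,0x17,0x02,0x01] = 7d 97 97 34 ed

#0 dst[0x05+4] := {0x97,0xb5,0x8e,0x26}
#1 dst[0x00+8] := {0x25,0xed,0x34,0x7d,0x69,0xd1,0x97,0xb5}
#2 dst[0x04+2] := {0xd1,0x97}
#3 dst[0x16+2] := {0xd1,0x97}
query mem[0x03]=0x7d, mem[0x05]=0x97, mem[0x17]=0x97, mem[0x02]=0x34, mem[0x01]=0xed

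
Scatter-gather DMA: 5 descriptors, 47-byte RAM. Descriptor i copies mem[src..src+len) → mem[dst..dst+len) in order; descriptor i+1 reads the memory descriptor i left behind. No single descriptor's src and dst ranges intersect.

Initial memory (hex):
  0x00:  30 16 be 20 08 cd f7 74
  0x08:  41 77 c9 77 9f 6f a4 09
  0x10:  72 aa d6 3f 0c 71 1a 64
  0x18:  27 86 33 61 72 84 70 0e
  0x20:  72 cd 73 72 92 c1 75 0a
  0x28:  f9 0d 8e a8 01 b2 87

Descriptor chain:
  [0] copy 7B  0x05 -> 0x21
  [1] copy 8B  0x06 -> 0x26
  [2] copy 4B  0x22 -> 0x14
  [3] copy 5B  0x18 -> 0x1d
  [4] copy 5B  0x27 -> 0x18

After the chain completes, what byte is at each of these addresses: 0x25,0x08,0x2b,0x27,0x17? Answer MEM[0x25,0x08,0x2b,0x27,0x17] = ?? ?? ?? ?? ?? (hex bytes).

#0 dst[0x21+7] := {0xcd,0xf7,0x74,0x41,0x77,0xc9,0x77}
#1 dst[0x26+8] := {0xf7,0x74,0x41,0x77,0xc9,0x77,0x9f,0x6f}
#2 dst[0x14+4] := {0xf7,0x74,0x41,0x77}
#3 dst[0x1d+5] := {0x27,0x86,0x33,0x61,0x72}
#4 dst[0x18+5] := {0x74,0x41,0x77,0xc9,0x77}
query mem[0x25]=0x77, mem[0x08]=0x41, mem[0x2b]=0x77, mem[0x27]=0x74, mem[0x17]=0x77

MEM[0x25,0x08,0x2b,0x27,0x17] = 77 41 77 74 77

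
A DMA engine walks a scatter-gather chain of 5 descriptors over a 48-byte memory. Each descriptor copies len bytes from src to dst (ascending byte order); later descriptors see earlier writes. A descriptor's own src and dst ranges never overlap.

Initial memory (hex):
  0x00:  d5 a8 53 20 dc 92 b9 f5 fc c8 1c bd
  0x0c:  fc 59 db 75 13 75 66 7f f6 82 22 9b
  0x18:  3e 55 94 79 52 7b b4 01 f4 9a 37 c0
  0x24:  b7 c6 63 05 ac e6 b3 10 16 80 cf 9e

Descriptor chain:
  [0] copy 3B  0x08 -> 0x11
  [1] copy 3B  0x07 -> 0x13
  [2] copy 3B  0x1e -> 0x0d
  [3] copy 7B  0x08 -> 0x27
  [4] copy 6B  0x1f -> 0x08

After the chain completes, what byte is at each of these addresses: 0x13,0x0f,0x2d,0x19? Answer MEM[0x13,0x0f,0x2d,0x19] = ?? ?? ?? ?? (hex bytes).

MEM[0x13,0x0f,0x2d,0x19] = f5 f4 01 55

#0 dst[0x11+3] := {0xfc,0xc8,0x1c}
#1 dst[0x13+3] := {0xf5,0xfc,0xc8}
#2 dst[0x0d+3] := {0xb4,0x01,0xf4}
#3 dst[0x27+7] := {0xfc,0xc8,0x1c,0xbd,0xfc,0xb4,0x01}
#4 dst[0x08+6] := {0x01,0xf4,0x9a,0x37,0xc0,0xb7}
query mem[0x13]=0xf5, mem[0x0f]=0xf4, mem[0x2d]=0x01, mem[0x19]=0x55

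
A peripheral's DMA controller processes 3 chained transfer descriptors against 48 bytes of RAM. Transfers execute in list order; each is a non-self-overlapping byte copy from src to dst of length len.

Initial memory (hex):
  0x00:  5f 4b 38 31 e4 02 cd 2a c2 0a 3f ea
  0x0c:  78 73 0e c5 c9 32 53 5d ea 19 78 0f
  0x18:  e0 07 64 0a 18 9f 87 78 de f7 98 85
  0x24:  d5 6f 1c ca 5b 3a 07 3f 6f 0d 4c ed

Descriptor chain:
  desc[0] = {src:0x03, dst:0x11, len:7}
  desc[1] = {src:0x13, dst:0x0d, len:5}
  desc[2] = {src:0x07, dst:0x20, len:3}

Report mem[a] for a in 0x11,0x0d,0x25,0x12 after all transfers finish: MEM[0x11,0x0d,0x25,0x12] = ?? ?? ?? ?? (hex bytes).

MEM[0x11,0x0d,0x25,0x12] = 0a 02 6f e4

  after D0: wrote 7B at 0x11 = 31e402cd2ac20a
  after D1: wrote 5B at 0x0d = 02cd2ac20a
  after D2: wrote 3B at 0x20 = 2ac20a
query mem[0x11]=0x0a, mem[0x0d]=0x02, mem[0x25]=0x6f, mem[0x12]=0xe4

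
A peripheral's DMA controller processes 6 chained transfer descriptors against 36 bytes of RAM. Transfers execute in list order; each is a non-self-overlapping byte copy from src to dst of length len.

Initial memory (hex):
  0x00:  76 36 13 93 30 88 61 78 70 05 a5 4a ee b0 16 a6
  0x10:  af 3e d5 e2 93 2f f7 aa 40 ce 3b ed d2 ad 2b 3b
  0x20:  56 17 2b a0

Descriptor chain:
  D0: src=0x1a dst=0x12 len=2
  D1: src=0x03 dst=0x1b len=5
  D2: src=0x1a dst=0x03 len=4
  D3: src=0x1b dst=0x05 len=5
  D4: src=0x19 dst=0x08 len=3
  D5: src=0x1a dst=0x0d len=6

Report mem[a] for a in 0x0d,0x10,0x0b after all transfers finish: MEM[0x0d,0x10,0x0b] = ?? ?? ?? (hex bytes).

  after D0: wrote 2B at 0x12 = 3bed
  after D1: wrote 5B at 0x1b = 9330886178
  after D2: wrote 4B at 0x03 = 3b933088
  after D3: wrote 5B at 0x05 = 9330886178
  after D4: wrote 3B at 0x08 = ce3b93
  after D5: wrote 6B at 0x0d = 3b9330886178
query mem[0x0d]=0x3b, mem[0x10]=0x88, mem[0x0b]=0x4a

MEM[0x0d,0x10,0x0b] = 3b 88 4a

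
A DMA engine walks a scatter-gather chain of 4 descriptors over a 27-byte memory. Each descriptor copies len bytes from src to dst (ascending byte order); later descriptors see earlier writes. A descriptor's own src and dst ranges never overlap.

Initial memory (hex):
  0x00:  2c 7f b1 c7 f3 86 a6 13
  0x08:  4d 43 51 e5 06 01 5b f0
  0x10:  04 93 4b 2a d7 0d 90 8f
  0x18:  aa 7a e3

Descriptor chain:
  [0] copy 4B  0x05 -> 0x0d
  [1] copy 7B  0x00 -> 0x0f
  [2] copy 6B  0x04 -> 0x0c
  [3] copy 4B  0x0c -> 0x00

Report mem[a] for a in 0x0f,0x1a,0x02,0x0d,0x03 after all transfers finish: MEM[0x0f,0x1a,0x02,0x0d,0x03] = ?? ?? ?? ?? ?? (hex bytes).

MEM[0x0f,0x1a,0x02,0x0d,0x03] = 13 e3 a6 86 13

[0] 0x05->0x0d len=4 : 86 a6 13 4d
[1] 0x00->0x0f len=7 : 2c 7f b1 c7 f3 86 a6
[2] 0x04->0x0c len=6 : f3 86 a6 13 4d 43
[3] 0x0c->0x00 len=4 : f3 86 a6 13
query mem[0x0f]=0x13, mem[0x1a]=0xe3, mem[0x02]=0xa6, mem[0x0d]=0x86, mem[0x03]=0x13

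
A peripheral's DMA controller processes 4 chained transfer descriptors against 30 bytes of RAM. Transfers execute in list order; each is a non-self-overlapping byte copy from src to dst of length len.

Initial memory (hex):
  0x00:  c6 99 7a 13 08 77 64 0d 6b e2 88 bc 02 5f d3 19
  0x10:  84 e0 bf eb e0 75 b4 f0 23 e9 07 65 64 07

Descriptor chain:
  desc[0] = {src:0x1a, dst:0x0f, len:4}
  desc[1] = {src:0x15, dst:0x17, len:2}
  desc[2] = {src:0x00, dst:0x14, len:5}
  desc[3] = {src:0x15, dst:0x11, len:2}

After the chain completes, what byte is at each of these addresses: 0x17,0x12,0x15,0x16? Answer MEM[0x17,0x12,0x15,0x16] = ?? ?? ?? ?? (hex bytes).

#0 dst[0x0f+4] := {0x07,0x65,0x64,0x07}
#1 dst[0x17+2] := {0x75,0xb4}
#2 dst[0x14+5] := {0xc6,0x99,0x7a,0x13,0x08}
#3 dst[0x11+2] := {0x99,0x7a}
query mem[0x17]=0x13, mem[0x12]=0x7a, mem[0x15]=0x99, mem[0x16]=0x7a

MEM[0x17,0x12,0x15,0x16] = 13 7a 99 7a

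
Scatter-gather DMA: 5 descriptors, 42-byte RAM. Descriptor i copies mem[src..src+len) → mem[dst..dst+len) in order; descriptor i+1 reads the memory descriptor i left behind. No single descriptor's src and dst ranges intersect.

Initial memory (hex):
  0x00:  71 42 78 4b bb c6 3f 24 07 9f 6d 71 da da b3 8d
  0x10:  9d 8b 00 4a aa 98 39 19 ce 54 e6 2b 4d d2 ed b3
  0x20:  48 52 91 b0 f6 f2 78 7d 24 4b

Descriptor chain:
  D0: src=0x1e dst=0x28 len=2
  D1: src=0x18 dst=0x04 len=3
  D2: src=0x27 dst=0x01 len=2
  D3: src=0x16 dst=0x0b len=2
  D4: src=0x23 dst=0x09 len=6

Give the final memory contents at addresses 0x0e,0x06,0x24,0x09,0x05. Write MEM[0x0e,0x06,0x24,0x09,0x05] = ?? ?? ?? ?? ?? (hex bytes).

  after D0: wrote 2B at 0x28 = edb3
  after D1: wrote 3B at 0x04 = ce54e6
  after D2: wrote 2B at 0x01 = 7ded
  after D3: wrote 2B at 0x0b = 3919
  after D4: wrote 6B at 0x09 = b0f6f2787ded
query mem[0x0e]=0xed, mem[0x06]=0xe6, mem[0x24]=0xf6, mem[0x09]=0xb0, mem[0x05]=0x54

MEM[0x0e,0x06,0x24,0x09,0x05] = ed e6 f6 b0 54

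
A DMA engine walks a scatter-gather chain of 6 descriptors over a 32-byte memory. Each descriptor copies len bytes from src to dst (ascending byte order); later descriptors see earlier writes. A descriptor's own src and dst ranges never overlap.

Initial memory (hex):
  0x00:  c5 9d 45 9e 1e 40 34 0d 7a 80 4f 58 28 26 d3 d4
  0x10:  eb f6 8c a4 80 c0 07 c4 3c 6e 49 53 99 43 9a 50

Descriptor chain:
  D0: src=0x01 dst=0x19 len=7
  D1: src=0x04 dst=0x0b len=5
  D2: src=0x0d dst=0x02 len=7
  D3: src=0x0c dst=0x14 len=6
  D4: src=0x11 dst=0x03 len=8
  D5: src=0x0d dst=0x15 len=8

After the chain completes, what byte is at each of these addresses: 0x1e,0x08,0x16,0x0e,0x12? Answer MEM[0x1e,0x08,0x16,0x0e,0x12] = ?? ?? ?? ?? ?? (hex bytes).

MEM[0x1e,0x08,0x16,0x0e,0x12] = 34 0d 0d 0d 8c

D0: mem[0x19..0x1f] <- [9d 45 9e 1e 40 34 0d]
D1: mem[0x0b..0x0f] <- [1e 40 34 0d 7a]
D2: mem[0x02..0x08] <- [34 0d 7a eb f6 8c a4]
D3: mem[0x14..0x19] <- [40 34 0d 7a eb f6]
D4: mem[0x03..0x0a] <- [f6 8c a4 40 34 0d 7a eb]
D5: mem[0x15..0x1c] <- [34 0d 7a eb f6 8c a4 40]
query mem[0x1e]=0x34, mem[0x08]=0x0d, mem[0x16]=0x0d, mem[0x0e]=0x0d, mem[0x12]=0x8c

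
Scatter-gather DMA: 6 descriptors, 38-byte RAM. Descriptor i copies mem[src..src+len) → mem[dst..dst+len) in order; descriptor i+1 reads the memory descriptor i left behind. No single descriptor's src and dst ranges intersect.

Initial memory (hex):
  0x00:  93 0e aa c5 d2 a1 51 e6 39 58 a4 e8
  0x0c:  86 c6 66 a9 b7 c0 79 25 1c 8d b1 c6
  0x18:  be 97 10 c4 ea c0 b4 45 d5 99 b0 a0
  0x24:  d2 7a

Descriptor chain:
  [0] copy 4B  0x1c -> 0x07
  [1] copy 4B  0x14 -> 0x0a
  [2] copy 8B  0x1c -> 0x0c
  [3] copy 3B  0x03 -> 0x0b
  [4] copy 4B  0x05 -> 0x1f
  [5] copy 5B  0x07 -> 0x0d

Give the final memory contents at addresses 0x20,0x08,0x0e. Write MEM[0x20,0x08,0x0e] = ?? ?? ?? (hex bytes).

#0 dst[0x07+4] := {0xea,0xc0,0xb4,0x45}
#1 dst[0x0a+4] := {0x1c,0x8d,0xb1,0xc6}
#2 dst[0x0c+8] := {0xea,0xc0,0xb4,0x45,0xd5,0x99,0xb0,0xa0}
#3 dst[0x0b+3] := {0xc5,0xd2,0xa1}
#4 dst[0x1f+4] := {0xa1,0x51,0xea,0xc0}
#5 dst[0x0d+5] := {0xea,0xc0,0xb4,0x1c,0xc5}
query mem[0x20]=0x51, mem[0x08]=0xc0, mem[0x0e]=0xc0

MEM[0x20,0x08,0x0e] = 51 c0 c0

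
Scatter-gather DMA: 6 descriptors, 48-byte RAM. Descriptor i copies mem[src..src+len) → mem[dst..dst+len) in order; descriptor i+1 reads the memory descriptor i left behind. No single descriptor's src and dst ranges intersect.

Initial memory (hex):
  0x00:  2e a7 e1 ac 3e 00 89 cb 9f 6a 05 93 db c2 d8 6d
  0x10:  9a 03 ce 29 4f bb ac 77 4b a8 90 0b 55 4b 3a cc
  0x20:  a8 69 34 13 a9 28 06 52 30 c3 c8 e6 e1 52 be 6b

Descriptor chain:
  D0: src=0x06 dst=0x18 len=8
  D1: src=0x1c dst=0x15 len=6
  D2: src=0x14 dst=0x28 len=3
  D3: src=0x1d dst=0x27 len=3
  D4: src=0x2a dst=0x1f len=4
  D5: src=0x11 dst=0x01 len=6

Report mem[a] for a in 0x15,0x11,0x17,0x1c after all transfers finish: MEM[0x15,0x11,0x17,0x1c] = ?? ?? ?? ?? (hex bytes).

MEM[0x15,0x11,0x17,0x1c] = 05 03 db 05

  after D0: wrote 8B at 0x18 = 89cb9f6a0593dbc2
  after D1: wrote 6B at 0x15 = 0593dbc2a869
  after D2: wrote 3B at 0x28 = 4f0593
  after D3: wrote 3B at 0x27 = 93dbc2
  after D4: wrote 4B at 0x1f = 93e6e152
  after D5: wrote 6B at 0x01 = 03ce294f0593
query mem[0x15]=0x05, mem[0x11]=0x03, mem[0x17]=0xdb, mem[0x1c]=0x05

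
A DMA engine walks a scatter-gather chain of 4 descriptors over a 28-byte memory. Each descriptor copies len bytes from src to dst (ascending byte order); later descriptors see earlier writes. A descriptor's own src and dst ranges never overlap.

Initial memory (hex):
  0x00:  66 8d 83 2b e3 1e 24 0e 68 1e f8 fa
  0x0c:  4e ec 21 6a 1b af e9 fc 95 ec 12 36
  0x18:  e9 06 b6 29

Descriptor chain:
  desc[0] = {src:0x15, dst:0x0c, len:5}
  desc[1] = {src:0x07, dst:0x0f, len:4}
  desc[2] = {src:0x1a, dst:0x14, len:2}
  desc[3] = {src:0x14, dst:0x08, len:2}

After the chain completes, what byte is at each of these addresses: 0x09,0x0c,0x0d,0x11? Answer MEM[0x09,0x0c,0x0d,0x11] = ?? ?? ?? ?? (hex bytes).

MEM[0x09,0x0c,0x0d,0x11] = 29 ec 12 1e

  after D0: wrote 5B at 0x0c = ec1236e906
  after D1: wrote 4B at 0x0f = 0e681ef8
  after D2: wrote 2B at 0x14 = b629
  after D3: wrote 2B at 0x08 = b629
query mem[0x09]=0x29, mem[0x0c]=0xec, mem[0x0d]=0x12, mem[0x11]=0x1e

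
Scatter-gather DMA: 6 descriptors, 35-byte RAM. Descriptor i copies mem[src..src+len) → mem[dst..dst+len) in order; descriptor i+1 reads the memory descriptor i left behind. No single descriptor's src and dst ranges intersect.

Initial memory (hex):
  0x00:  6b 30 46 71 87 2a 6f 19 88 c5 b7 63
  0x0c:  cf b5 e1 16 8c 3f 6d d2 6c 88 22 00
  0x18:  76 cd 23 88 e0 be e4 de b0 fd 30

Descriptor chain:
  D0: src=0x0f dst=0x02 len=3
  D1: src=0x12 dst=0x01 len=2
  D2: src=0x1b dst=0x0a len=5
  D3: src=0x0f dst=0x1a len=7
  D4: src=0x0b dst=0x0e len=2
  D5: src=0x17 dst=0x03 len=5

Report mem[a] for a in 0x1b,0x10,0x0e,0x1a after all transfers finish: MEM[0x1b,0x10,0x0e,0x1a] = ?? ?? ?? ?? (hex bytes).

MEM[0x1b,0x10,0x0e,0x1a] = 8c 8c e0 16

#0 dst[0x02+3] := {0x16,0x8c,0x3f}
#1 dst[0x01+2] := {0x6d,0xd2}
#2 dst[0x0a+5] := {0x88,0xe0,0xbe,0xe4,0xde}
#3 dst[0x1a+7] := {0x16,0x8c,0x3f,0x6d,0xd2,0x6c,0x88}
#4 dst[0x0e+2] := {0xe0,0xbe}
#5 dst[0x03+5] := {0x00,0x76,0xcd,0x16,0x8c}
query mem[0x1b]=0x8c, mem[0x10]=0x8c, mem[0x0e]=0xe0, mem[0x1a]=0x16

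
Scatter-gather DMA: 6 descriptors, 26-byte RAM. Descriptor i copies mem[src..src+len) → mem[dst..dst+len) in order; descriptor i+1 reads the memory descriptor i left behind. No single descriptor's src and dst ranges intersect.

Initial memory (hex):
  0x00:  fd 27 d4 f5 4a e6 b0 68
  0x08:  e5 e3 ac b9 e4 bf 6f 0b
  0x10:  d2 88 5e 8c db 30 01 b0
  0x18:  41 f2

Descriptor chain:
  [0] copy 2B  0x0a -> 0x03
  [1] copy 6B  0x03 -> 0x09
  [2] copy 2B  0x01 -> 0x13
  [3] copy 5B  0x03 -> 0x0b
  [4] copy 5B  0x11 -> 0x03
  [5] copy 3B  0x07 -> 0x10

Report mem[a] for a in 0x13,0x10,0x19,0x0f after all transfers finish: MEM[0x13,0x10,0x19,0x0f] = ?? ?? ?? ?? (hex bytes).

MEM[0x13,0x10,0x19,0x0f] = 27 30 f2 68

#0 dst[0x03+2] := {0xac,0xb9}
#1 dst[0x09+6] := {0xac,0xb9,0xe6,0xb0,0x68,0xe5}
#2 dst[0x13+2] := {0x27,0xd4}
#3 dst[0x0b+5] := {0xac,0xb9,0xe6,0xb0,0x68}
#4 dst[0x03+5] := {0x88,0x5e,0x27,0xd4,0x30}
#5 dst[0x10+3] := {0x30,0xe5,0xac}
query mem[0x13]=0x27, mem[0x10]=0x30, mem[0x19]=0xf2, mem[0x0f]=0x68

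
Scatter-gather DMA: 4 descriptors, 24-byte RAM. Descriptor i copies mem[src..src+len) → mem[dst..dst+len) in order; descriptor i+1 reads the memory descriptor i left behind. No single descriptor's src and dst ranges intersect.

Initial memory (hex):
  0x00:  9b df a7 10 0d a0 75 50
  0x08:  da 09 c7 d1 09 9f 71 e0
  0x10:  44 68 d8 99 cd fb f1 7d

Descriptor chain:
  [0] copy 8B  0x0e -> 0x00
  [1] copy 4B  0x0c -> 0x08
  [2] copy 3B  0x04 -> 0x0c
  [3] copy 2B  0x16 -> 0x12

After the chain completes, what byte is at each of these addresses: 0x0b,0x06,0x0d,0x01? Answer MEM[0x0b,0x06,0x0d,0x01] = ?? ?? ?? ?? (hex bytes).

D0: mem[0x00..0x07] <- [71 e0 44 68 d8 99 cd fb]
D1: mem[0x08..0x0b] <- [09 9f 71 e0]
D2: mem[0x0c..0x0e] <- [d8 99 cd]
D3: mem[0x12..0x13] <- [f1 7d]
query mem[0x0b]=0xe0, mem[0x06]=0xcd, mem[0x0d]=0x99, mem[0x01]=0xe0

MEM[0x0b,0x06,0x0d,0x01] = e0 cd 99 e0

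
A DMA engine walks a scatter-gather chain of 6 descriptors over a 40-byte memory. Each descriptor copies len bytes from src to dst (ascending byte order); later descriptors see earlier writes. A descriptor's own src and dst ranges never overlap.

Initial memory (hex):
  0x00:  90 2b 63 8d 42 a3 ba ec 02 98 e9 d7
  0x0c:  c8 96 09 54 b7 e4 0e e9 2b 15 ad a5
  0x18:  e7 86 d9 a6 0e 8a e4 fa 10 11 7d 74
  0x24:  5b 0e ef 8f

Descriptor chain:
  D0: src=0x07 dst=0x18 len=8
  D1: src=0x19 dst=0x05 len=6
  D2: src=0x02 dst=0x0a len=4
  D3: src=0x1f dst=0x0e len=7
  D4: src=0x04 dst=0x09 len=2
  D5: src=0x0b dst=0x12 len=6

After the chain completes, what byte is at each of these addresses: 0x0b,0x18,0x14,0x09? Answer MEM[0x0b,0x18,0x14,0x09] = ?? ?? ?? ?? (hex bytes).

[0] 0x07->0x18 len=8 : ec 02 98 e9 d7 c8 96 09
[1] 0x19->0x05 len=6 : 02 98 e9 d7 c8 96
[2] 0x02->0x0a len=4 : 63 8d 42 02
[3] 0x1f->0x0e len=7 : 09 10 11 7d 74 5b 0e
[4] 0x04->0x09 len=2 : 42 02
[5] 0x0b->0x12 len=6 : 8d 42 02 09 10 11
query mem[0x0b]=0x8d, mem[0x18]=0xec, mem[0x14]=0x02, mem[0x09]=0x42

MEM[0x0b,0x18,0x14,0x09] = 8d ec 02 42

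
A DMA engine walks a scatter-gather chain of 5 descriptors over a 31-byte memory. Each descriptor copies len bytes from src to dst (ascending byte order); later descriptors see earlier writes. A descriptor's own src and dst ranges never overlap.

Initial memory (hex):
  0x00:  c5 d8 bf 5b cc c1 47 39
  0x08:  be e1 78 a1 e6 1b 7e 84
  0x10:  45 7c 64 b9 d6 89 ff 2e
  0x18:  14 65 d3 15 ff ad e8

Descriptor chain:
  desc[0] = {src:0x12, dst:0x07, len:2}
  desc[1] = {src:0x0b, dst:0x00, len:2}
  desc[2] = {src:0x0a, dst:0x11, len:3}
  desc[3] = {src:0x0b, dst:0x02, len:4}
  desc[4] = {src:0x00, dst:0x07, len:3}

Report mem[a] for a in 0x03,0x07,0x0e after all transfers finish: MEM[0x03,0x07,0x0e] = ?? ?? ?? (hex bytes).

#0 dst[0x07+2] := {0x64,0xb9}
#1 dst[0x00+2] := {0xa1,0xe6}
#2 dst[0x11+3] := {0x78,0xa1,0xe6}
#3 dst[0x02+4] := {0xa1,0xe6,0x1b,0x7e}
#4 dst[0x07+3] := {0xa1,0xe6,0xa1}
query mem[0x03]=0xe6, mem[0x07]=0xa1, mem[0x0e]=0x7e

MEM[0x03,0x07,0x0e] = e6 a1 7e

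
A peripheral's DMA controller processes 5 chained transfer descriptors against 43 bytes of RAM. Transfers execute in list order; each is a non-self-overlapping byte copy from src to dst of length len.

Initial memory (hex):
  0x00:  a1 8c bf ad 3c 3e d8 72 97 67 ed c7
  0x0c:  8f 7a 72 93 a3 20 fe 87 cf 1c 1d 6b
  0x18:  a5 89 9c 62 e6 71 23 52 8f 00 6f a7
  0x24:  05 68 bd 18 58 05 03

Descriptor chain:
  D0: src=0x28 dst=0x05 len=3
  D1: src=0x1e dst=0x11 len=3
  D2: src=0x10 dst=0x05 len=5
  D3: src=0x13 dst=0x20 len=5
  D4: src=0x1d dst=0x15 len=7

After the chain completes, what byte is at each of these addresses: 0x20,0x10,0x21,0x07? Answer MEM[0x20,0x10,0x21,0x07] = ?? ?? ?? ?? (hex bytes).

D0: mem[0x05..0x07] <- [58 05 03]
D1: mem[0x11..0x13] <- [23 52 8f]
D2: mem[0x05..0x09] <- [a3 23 52 8f cf]
D3: mem[0x20..0x24] <- [8f cf 1c 1d 6b]
D4: mem[0x15..0x1b] <- [71 23 52 8f cf 1c 1d]
query mem[0x20]=0x8f, mem[0x10]=0xa3, mem[0x21]=0xcf, mem[0x07]=0x52

MEM[0x20,0x10,0x21,0x07] = 8f a3 cf 52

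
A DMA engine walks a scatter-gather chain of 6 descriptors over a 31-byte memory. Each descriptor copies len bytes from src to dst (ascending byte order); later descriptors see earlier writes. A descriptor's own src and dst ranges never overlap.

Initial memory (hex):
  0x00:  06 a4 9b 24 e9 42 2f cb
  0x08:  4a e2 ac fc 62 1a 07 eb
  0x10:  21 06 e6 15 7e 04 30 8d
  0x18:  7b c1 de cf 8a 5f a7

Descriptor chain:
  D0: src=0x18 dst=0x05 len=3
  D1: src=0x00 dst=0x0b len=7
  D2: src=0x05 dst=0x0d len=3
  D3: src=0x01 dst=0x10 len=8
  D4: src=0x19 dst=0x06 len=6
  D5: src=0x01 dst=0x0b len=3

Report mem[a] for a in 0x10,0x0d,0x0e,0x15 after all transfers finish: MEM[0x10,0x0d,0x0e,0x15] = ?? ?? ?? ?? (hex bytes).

  after D0: wrote 3B at 0x05 = 7bc1de
  after D1: wrote 7B at 0x0b = 06a49b24e97bc1
  after D2: wrote 3B at 0x0d = 7bc1de
  after D3: wrote 8B at 0x10 = a49b24e97bc1de4a
  after D4: wrote 6B at 0x06 = c1decf8a5fa7
  after D5: wrote 3B at 0x0b = a49b24
query mem[0x10]=0xa4, mem[0x0d]=0x24, mem[0x0e]=0xc1, mem[0x15]=0xc1

MEM[0x10,0x0d,0x0e,0x15] = a4 24 c1 c1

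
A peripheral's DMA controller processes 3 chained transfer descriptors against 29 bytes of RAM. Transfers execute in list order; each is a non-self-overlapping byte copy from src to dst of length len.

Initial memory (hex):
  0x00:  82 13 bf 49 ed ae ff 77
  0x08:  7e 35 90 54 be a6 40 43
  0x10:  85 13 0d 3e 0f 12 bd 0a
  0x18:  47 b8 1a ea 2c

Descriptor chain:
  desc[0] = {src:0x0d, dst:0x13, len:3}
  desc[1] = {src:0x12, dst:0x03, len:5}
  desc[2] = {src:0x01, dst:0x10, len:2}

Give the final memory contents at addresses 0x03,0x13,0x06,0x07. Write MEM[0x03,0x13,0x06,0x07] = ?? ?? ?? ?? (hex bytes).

#0 dst[0x13+3] := {0xa6,0x40,0x43}
#1 dst[0x03+5] := {0x0d,0xa6,0x40,0x43,0xbd}
#2 dst[0x10+2] := {0x13,0xbf}
query mem[0x03]=0x0d, mem[0x13]=0xa6, mem[0x06]=0x43, mem[0x07]=0xbd

MEM[0x03,0x13,0x06,0x07] = 0d a6 43 bd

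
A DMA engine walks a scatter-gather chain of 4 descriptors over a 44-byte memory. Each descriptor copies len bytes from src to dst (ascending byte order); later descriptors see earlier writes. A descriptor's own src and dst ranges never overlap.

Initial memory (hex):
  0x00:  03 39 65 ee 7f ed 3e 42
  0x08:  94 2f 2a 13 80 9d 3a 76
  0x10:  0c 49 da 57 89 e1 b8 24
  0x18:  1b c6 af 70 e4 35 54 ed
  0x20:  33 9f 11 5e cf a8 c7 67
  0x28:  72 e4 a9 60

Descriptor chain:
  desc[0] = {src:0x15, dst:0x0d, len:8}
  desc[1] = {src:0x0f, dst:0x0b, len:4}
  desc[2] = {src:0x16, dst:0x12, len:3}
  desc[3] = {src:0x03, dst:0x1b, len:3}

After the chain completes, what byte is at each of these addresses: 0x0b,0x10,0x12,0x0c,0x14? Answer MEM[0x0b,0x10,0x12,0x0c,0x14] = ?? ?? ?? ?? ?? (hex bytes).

MEM[0x0b,0x10,0x12,0x0c,0x14] = 24 1b b8 1b 1b

[0] 0x15->0x0d len=8 : e1 b8 24 1b c6 af 70 e4
[1] 0x0f->0x0b len=4 : 24 1b c6 af
[2] 0x16->0x12 len=3 : b8 24 1b
[3] 0x03->0x1b len=3 : ee 7f ed
query mem[0x0b]=0x24, mem[0x10]=0x1b, mem[0x12]=0xb8, mem[0x0c]=0x1b, mem[0x14]=0x1b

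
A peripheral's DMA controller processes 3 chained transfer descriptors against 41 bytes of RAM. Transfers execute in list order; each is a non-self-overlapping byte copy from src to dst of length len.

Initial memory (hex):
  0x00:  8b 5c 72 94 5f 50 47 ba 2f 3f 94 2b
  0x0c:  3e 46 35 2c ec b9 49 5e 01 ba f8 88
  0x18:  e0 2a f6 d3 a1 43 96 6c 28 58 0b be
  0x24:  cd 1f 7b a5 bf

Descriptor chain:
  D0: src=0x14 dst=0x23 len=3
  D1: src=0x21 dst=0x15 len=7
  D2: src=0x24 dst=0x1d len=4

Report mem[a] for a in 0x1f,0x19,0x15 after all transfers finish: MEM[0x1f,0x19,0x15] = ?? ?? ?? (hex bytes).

  after D0: wrote 3B at 0x23 = 01baf8
  after D1: wrote 7B at 0x15 = 580b01baf87ba5
  after D2: wrote 4B at 0x1d = baf87ba5
query mem[0x1f]=0x7b, mem[0x19]=0xf8, mem[0x15]=0x58

MEM[0x1f,0x19,0x15] = 7b f8 58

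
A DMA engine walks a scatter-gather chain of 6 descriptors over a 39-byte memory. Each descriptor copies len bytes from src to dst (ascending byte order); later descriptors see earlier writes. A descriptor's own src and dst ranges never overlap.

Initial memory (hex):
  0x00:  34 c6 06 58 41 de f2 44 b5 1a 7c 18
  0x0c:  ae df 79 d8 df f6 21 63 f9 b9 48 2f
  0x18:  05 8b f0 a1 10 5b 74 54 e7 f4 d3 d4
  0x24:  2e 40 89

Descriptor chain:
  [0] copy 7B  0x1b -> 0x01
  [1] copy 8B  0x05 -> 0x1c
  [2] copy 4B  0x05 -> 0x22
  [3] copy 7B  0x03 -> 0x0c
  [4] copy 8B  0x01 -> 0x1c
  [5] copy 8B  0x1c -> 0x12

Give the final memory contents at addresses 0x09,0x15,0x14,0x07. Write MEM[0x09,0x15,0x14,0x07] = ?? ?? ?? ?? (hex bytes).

MEM[0x09,0x15,0x14,0x07] = 1a 74 5b f4

D0: mem[0x01..0x07] <- [a1 10 5b 74 54 e7 f4]
D1: mem[0x1c..0x23] <- [54 e7 f4 b5 1a 7c 18 ae]
D2: mem[0x22..0x25] <- [54 e7 f4 b5]
D3: mem[0x0c..0x12] <- [5b 74 54 e7 f4 b5 1a]
D4: mem[0x1c..0x23] <- [a1 10 5b 74 54 e7 f4 b5]
D5: mem[0x12..0x19] <- [a1 10 5b 74 54 e7 f4 b5]
query mem[0x09]=0x1a, mem[0x15]=0x74, mem[0x14]=0x5b, mem[0x07]=0xf4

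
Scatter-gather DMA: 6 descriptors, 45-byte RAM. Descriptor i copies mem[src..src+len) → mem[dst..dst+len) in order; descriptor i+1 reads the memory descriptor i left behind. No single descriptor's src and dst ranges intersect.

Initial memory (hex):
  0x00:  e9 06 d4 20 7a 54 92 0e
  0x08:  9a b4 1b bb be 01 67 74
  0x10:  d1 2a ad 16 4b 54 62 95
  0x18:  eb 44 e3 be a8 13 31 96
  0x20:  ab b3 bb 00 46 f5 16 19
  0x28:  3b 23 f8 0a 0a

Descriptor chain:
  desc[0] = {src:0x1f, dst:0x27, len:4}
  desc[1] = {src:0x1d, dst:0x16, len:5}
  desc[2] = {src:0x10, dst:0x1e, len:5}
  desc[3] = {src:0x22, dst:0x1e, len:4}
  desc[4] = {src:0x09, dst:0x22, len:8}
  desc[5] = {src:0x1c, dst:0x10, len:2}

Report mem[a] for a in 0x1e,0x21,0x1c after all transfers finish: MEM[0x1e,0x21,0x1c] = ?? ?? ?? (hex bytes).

MEM[0x1e,0x21,0x1c] = 4b f5 a8

  after D0: wrote 4B at 0x27 = 96abb3bb
  after D1: wrote 5B at 0x16 = 133196abb3
  after D2: wrote 5B at 0x1e = d12aad164b
  after D3: wrote 4B at 0x1e = 4b0046f5
  after D4: wrote 8B at 0x22 = b41bbbbe016774d1
  after D5: wrote 2B at 0x10 = a813
query mem[0x1e]=0x4b, mem[0x21]=0xf5, mem[0x1c]=0xa8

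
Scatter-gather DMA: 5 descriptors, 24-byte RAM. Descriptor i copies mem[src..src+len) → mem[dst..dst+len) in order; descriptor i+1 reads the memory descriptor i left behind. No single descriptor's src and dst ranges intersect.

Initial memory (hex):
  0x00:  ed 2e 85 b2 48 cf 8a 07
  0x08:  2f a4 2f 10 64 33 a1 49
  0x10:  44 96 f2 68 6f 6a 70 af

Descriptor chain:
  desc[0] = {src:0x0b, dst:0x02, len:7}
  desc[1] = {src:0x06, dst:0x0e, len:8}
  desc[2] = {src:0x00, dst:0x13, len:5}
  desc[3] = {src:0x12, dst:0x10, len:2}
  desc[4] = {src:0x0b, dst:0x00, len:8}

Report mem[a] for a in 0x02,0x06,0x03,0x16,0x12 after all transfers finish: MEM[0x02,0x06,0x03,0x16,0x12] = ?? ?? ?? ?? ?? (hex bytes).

#0 dst[0x02+7] := {0x10,0x64,0x33,0xa1,0x49,0x44,0x96}
#1 dst[0x0e+8] := {0x49,0x44,0x96,0xa4,0x2f,0x10,0x64,0x33}
#2 dst[0x13+5] := {0xed,0x2e,0x10,0x64,0x33}
#3 dst[0x10+2] := {0x2f,0xed}
#4 dst[0x00+8] := {0x10,0x64,0x33,0x49,0x44,0x2f,0xed,0x2f}
query mem[0x02]=0x33, mem[0x06]=0xed, mem[0x03]=0x49, mem[0x16]=0x64, mem[0x12]=0x2f

MEM[0x02,0x06,0x03,0x16,0x12] = 33 ed 49 64 2f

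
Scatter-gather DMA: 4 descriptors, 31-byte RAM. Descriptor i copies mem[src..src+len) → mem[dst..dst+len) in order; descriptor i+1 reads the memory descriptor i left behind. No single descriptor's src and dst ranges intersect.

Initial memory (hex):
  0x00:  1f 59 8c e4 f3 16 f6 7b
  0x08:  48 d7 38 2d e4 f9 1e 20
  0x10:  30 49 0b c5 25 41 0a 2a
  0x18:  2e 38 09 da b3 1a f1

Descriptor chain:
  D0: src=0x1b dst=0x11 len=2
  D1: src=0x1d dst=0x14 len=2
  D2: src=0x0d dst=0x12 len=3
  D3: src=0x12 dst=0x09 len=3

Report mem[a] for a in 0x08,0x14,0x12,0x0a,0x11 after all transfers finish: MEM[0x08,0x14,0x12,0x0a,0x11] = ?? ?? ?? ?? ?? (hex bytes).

MEM[0x08,0x14,0x12,0x0a,0x11] = 48 20 f9 1e da

#0 dst[0x11+2] := {0xda,0xb3}
#1 dst[0x14+2] := {0x1a,0xf1}
#2 dst[0x12+3] := {0xf9,0x1e,0x20}
#3 dst[0x09+3] := {0xf9,0x1e,0x20}
query mem[0x08]=0x48, mem[0x14]=0x20, mem[0x12]=0xf9, mem[0x0a]=0x1e, mem[0x11]=0xda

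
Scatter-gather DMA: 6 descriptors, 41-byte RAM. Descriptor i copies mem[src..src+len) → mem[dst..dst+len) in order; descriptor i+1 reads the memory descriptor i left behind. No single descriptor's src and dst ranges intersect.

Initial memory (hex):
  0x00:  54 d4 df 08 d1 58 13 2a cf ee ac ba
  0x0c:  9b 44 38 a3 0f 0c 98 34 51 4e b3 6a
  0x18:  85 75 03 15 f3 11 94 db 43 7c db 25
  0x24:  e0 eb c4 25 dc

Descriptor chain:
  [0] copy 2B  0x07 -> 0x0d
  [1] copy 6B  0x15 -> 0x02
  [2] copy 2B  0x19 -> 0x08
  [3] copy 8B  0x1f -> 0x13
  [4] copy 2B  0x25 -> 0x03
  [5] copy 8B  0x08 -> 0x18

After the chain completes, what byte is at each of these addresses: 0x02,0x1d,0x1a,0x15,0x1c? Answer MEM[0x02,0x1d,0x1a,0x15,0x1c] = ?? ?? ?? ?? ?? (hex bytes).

D0: mem[0x0d..0x0e] <- [2a cf]
D1: mem[0x02..0x07] <- [4e b3 6a 85 75 03]
D2: mem[0x08..0x09] <- [75 03]
D3: mem[0x13..0x1a] <- [db 43 7c db 25 e0 eb c4]
D4: mem[0x03..0x04] <- [eb c4]
D5: mem[0x18..0x1f] <- [75 03 ac ba 9b 2a cf a3]
query mem[0x02]=0x4e, mem[0x1d]=0x2a, mem[0x1a]=0xac, mem[0x15]=0x7c, mem[0x1c]=0x9b

MEM[0x02,0x1d,0x1a,0x15,0x1c] = 4e 2a ac 7c 9b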